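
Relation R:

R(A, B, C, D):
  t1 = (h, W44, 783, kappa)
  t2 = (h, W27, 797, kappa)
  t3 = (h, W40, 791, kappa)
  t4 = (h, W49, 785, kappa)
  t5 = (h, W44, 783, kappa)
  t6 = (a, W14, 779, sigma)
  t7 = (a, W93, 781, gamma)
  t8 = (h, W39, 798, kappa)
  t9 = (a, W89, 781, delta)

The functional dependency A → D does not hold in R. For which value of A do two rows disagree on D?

a

A=h: rows 1, 2, 3, 4, 5, 8 → D = kappa, kappa, kappa, kappa, kappa, kappa ✓
A=a: rows 6, 7, 9 → D takes values {sigma, gamma, delta} — violation
The only A value with inconsistent D is A=a.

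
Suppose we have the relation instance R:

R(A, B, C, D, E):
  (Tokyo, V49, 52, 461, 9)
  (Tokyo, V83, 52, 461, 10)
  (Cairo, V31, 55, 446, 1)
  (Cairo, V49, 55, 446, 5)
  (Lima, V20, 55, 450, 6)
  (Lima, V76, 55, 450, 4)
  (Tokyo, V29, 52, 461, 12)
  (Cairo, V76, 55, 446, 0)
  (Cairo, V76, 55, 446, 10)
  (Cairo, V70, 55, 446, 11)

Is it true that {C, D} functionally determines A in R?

Yes

(C=52, D=461): 3 rows → A = Tokyo, Tokyo, Tokyo ✓
(C=55, D=446): 5 rows → A = Cairo, Cairo, Cairo, Cairo, Cairo ✓
(C=55, D=450): 2 rows → A = Lima, Lima ✓
Every {C, D} value is associated with a single A value, so {C, D} → A holds.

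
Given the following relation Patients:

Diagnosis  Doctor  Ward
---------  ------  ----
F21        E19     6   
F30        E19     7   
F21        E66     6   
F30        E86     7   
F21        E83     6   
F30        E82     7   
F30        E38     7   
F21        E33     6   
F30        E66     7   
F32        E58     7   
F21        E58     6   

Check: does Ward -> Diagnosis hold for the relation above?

No

Ward=6: 5 rows → Diagnosis = F21, F21, F21, F21, F21 ✓
Ward=7: 6 rows → Diagnosis takes values {F30, F32} — violation
Two rows agree on Ward but differ on Diagnosis, so Ward -> Diagnosis does not hold.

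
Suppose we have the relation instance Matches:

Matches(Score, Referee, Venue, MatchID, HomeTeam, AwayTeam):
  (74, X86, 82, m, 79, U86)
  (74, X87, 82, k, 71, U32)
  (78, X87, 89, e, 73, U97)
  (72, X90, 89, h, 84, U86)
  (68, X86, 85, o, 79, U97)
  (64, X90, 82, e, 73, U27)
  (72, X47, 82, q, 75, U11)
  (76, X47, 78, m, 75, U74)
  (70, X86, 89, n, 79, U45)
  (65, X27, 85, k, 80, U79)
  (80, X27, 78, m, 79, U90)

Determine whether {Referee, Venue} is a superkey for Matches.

All 11 rows have distinct {Referee, Venue} values, so {Referee, Venue} → (all attributes) holds and {Referee, Venue} is a superkey.

Yes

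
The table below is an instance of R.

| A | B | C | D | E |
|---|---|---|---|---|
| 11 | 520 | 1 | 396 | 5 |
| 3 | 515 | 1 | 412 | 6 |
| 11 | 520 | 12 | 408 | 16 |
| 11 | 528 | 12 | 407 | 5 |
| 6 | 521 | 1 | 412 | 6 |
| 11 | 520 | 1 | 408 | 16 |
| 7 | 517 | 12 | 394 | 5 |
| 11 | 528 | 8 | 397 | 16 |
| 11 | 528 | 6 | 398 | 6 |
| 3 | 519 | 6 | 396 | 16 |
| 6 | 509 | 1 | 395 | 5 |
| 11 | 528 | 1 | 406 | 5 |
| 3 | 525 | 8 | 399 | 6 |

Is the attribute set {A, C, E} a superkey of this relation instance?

No

Two distinct rows share (A=11, C=1, E=5), so {A, C, E} does not determine every attribute — not a superkey.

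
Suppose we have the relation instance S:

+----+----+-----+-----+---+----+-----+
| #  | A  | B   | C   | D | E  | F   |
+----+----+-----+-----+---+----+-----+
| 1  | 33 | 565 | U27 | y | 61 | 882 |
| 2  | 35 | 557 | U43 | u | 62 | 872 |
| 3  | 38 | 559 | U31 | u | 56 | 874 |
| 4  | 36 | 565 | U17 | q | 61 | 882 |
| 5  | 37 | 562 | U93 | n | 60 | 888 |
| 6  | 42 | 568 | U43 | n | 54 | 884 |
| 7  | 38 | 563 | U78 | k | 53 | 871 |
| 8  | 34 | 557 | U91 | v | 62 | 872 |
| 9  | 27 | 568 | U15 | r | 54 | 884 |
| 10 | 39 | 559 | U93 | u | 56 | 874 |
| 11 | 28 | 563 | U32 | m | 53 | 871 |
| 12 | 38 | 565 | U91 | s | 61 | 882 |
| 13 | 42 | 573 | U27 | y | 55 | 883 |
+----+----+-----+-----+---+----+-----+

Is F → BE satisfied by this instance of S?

F=882: rows 1, 4, 12 → {B,E} = (565, 61), (565, 61), (565, 61) ✓
F=872: rows 2, 8 → {B,E} = (557, 62), (557, 62) ✓
F=874: rows 3, 10 → {B,E} = (559, 56), (559, 56) ✓
F=888: row 5 → {B,E} = (562, 60) ✓
F=884: rows 6, 9 → {B,E} = (568, 54), (568, 54) ✓
F=871: rows 7, 11 → {B,E} = (563, 53), (563, 53) ✓
F=883: row 13 → {B,E} = (573, 55) ✓
Every F value is associated with a single BE value, so F → BE holds.

Yes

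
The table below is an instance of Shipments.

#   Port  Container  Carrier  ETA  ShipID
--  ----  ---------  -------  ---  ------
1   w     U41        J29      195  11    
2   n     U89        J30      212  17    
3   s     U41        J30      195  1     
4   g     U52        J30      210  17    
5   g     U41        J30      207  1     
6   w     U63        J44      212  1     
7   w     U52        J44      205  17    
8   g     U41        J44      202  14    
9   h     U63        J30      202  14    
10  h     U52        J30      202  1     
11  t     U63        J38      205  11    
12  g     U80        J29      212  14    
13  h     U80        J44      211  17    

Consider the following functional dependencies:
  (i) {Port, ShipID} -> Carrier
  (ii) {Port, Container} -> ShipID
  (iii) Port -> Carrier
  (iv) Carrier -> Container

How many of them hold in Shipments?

0

(i) {Port, ShipID} -> Carrier: (Port=g, ShipID=14): rows 8, 12 → Carrier takes values {J44, J29} — violation — fails.
(ii) {Port, Container} -> ShipID: (Port=g, Container=U41): rows 5, 8 → ShipID takes values {1, 14} — violation — fails.
(iii) Port -> Carrier: Port=w: rows 1, 6, 7 → Carrier takes values {J29, J44} — violation; Port=g: rows 4, 5, 8, 12 → Carrier takes values {J30, J44, J29} — violation; Port=h: rows 9, 10, 13 → Carrier takes values {J30, J44} — violation — fails.
(iv) Carrier -> Container: Carrier=J29: rows 1, 12 → Container takes values {U41, U80} — violation; Carrier=J30: rows 2, 3, 4, 5, 9, 10 → Container takes values {U89, U41, U52, U63} — violation; Carrier=J44: rows 6, 7, 8, 13 → Container takes values {U63, U52, U41, U80} — violation — fails.
None of the 4 dependencies hold.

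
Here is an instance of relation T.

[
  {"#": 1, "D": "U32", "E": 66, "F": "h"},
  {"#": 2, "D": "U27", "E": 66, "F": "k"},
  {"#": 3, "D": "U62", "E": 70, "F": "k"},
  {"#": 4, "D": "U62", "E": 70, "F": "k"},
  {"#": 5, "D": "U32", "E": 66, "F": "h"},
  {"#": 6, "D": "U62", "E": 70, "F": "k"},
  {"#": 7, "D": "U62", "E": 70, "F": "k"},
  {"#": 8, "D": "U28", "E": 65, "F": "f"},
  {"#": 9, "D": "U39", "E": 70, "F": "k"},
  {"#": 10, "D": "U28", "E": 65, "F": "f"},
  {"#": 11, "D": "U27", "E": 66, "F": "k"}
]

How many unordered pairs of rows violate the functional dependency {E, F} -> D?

4

(E=66, F=h): all 2 rows agree on D — 0 pairs.
(E=66, F=k): all 2 rows agree on D — 0 pairs.
(E=70, F=k): violating pairs (3,9), (4,9), (6,9), (7,9) — 4 pairs.
(E=65, F=f): all 2 rows agree on D — 0 pairs.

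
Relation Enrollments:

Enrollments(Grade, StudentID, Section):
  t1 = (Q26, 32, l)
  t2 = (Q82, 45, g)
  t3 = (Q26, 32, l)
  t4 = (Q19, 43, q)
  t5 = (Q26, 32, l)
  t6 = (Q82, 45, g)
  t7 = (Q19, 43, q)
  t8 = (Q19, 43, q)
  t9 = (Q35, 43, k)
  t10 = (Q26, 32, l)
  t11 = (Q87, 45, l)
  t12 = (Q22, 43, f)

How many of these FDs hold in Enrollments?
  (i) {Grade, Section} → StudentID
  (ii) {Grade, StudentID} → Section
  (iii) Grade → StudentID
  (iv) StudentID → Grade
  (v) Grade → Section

4

(i) {Grade, Section} → StudentID: every LHS value maps to a single RHS value — holds.
(ii) {Grade, StudentID} → Section: every LHS value maps to a single RHS value — holds.
(iii) Grade → StudentID: every LHS value maps to a single RHS value — holds.
(iv) StudentID → Grade: StudentID=45: rows 2, 6, 11 → Grade takes values {Q82, Q87} — violation; StudentID=43: rows 4, 7, 8, 9, 12 → Grade takes values {Q19, Q35, Q22} — violation — fails.
(v) Grade → Section: every LHS value maps to a single RHS value — holds.
4 of the 5 dependencies hold.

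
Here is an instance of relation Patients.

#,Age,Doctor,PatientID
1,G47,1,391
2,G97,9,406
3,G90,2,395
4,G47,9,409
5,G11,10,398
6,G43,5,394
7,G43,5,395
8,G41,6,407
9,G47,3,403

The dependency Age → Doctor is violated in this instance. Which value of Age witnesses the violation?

G47

Age=G47: rows 1, 4, 9 → Doctor takes values {1, 9, 3} — violation
Age=G97: row 2 → Doctor = 9 ✓
Age=G90: row 3 → Doctor = 2 ✓
Age=G11: row 5 → Doctor = 10 ✓
Age=G43: rows 6, 7 → Doctor = 5, 5 ✓
Age=G41: row 8 → Doctor = 6 ✓
The only Age value with inconsistent Doctor is Age=G47.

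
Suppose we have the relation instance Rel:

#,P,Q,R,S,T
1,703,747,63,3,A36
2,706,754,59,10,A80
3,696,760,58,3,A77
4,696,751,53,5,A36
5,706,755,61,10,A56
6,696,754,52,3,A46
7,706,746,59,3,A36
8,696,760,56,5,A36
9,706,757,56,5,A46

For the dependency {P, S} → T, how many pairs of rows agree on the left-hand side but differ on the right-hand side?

(P=706, S=10): violating pairs (2,5) — 1 pair.
(P=696, S=3): violating pairs (3,6) — 1 pair.
(P=696, S=5): all 2 rows agree on T — 0 pairs.

2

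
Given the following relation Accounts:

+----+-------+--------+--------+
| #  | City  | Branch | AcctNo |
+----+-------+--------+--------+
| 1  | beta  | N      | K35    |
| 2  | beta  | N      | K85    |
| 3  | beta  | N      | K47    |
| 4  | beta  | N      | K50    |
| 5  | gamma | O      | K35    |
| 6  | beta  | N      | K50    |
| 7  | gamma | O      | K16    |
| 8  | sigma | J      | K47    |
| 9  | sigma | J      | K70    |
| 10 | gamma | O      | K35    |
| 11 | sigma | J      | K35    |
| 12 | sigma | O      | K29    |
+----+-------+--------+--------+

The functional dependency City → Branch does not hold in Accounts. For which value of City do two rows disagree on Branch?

sigma

City=beta: rows 1, 2, 3, 4, 6 → Branch = N, N, N, N, N ✓
City=gamma: rows 5, 7, 10 → Branch = O, O, O ✓
City=sigma: rows 8, 9, 11, 12 → Branch takes values {J, O} — violation
The only City value with inconsistent Branch is City=sigma.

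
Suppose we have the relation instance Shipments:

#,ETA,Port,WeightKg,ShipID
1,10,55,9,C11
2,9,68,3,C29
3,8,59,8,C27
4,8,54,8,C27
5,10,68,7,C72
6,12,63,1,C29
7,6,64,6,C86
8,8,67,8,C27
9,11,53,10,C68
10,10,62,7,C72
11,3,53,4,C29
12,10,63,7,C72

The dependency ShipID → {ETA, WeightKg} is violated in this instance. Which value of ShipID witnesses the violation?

C29

ShipID=C11: row 1 → {ETA,WeightKg} = (10, 9) ✓
ShipID=C29: rows 2, 6, 11 → {ETA,WeightKg} takes values {(9, 3), (12, 1), (3, 4)} — violation
ShipID=C27: rows 3, 4, 8 → {ETA,WeightKg} = (8, 8), (8, 8), (8, 8) ✓
ShipID=C72: rows 5, 10, 12 → {ETA,WeightKg} = (10, 7), (10, 7), (10, 7) ✓
ShipID=C86: row 7 → {ETA,WeightKg} = (6, 6) ✓
ShipID=C68: row 9 → {ETA,WeightKg} = (11, 10) ✓
The only ShipID value with inconsistent RHS is ShipID=C29.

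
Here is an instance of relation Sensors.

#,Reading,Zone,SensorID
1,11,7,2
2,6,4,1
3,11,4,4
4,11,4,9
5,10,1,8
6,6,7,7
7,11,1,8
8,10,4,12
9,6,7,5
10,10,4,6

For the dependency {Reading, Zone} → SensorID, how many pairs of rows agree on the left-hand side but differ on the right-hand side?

(Reading=11, Zone=4): violating pairs (3,4) — 1 pair.
(Reading=6, Zone=7): violating pairs (6,9) — 1 pair.
(Reading=10, Zone=4): violating pairs (8,10) — 1 pair.

3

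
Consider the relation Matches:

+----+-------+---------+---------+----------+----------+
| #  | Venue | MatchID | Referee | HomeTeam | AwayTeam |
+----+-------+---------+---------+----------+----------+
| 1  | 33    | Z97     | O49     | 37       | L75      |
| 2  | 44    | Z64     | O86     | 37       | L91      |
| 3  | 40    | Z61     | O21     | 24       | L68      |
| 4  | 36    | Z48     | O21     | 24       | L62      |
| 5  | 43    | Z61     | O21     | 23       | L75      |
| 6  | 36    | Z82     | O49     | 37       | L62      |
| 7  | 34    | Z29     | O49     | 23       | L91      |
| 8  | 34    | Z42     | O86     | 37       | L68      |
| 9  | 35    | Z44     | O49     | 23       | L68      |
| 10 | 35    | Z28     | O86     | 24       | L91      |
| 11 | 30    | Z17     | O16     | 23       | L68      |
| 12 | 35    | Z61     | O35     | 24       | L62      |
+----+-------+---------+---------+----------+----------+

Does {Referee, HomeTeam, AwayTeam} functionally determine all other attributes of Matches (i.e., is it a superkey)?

Yes

All 12 rows have distinct {Referee, HomeTeam, AwayTeam} values, so {Referee, HomeTeam, AwayTeam} → (all attributes) holds and {Referee, HomeTeam, AwayTeam} is a superkey.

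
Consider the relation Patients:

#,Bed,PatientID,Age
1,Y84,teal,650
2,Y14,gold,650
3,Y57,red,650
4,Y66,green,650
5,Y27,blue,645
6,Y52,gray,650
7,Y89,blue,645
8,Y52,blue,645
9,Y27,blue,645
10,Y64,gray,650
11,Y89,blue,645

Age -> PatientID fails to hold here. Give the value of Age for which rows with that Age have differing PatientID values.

Age=650: rows 1, 2, 3, 4, 6, 10 → PatientID takes values {teal, gold, red, green, gray} — violation
Age=645: rows 5, 7, 8, 9, 11 → PatientID = blue, blue, blue, blue, blue ✓
The only Age value with inconsistent PatientID is Age=650.

650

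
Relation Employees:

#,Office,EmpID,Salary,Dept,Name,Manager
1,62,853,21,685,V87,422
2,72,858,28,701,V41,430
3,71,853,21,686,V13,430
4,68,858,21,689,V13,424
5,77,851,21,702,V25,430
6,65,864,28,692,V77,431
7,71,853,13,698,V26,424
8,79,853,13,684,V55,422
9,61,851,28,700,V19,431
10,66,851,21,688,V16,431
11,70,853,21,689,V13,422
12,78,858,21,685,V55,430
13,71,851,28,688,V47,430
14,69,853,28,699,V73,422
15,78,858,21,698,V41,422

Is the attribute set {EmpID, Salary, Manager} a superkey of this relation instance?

Rows 1 and 11 have the same {EmpID, Salary, Manager} value (EmpID=853, Salary=21, Manager=422) but are distinct tuples, so {EmpID, Salary, Manager} does not determine every attribute — not a superkey.

No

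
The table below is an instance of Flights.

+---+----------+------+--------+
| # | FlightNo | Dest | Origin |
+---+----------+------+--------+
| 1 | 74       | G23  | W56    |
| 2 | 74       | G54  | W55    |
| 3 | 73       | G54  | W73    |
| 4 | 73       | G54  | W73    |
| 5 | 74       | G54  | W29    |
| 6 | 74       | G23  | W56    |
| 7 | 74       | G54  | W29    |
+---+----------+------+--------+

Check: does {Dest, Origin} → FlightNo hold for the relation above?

Yes

(Dest=G23, Origin=W56): rows 1, 6 → FlightNo = 74, 74 ✓
(Dest=G54, Origin=W55): row 2 → FlightNo = 74 ✓
(Dest=G54, Origin=W73): rows 3, 4 → FlightNo = 73, 73 ✓
(Dest=G54, Origin=W29): rows 5, 7 → FlightNo = 74, 74 ✓
Every {Dest, Origin} value is associated with a single FlightNo value, so {Dest, Origin} → FlightNo holds.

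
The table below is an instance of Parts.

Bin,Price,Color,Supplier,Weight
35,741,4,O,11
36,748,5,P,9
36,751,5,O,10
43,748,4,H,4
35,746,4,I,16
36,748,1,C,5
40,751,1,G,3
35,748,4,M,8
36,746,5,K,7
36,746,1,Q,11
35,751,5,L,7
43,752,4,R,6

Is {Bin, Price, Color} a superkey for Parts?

All 12 rows have distinct {Bin, Price, Color} values, so {Bin, Price, Color} → (all attributes) holds and {Bin, Price, Color} is a superkey.

Yes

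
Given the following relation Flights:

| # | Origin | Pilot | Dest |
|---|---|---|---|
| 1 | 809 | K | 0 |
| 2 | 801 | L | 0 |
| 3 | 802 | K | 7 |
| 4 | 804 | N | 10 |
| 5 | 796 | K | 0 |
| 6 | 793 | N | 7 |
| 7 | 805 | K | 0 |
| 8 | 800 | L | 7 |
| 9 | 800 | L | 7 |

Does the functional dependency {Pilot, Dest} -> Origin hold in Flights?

No

(Pilot=K, Dest=0): rows 1, 5, 7 → Origin takes values {809, 796, 805} — violation
(Pilot=L, Dest=0): row 2 → Origin = 801 ✓
(Pilot=K, Dest=7): row 3 → Origin = 802 ✓
(Pilot=N, Dest=10): row 4 → Origin = 804 ✓
(Pilot=N, Dest=7): row 6 → Origin = 793 ✓
(Pilot=L, Dest=7): rows 8, 9 → Origin = 800, 800 ✓
Two rows agree on {Pilot, Dest} but differ on Origin, so {Pilot, Dest} -> Origin does not hold.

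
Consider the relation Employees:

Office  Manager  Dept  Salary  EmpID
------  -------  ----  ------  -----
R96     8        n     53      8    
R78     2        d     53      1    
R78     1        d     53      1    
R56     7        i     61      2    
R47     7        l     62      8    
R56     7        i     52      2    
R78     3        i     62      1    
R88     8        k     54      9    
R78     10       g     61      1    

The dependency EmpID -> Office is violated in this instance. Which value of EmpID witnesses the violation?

EmpID=8: 2 rows → Office takes values {R96, R47} — violation
EmpID=1: 4 rows → Office = R78, R78, R78, R78 ✓
EmpID=2: 2 rows → Office = R56, R56 ✓
EmpID=9: 1 row → Office = R88 ✓
The only EmpID value with inconsistent Office is EmpID=8.

8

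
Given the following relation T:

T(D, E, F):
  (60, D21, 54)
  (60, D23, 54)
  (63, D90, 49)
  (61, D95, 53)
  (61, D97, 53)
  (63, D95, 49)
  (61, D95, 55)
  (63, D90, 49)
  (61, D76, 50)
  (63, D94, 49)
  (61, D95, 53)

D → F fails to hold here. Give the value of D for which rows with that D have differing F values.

D=60: 2 rows → F = 54, 54 ✓
D=63: 4 rows → F = 49, 49, 49, 49 ✓
D=61: 5 rows → F takes values {53, 55, 50} — violation
The only D value with inconsistent F is D=61.

61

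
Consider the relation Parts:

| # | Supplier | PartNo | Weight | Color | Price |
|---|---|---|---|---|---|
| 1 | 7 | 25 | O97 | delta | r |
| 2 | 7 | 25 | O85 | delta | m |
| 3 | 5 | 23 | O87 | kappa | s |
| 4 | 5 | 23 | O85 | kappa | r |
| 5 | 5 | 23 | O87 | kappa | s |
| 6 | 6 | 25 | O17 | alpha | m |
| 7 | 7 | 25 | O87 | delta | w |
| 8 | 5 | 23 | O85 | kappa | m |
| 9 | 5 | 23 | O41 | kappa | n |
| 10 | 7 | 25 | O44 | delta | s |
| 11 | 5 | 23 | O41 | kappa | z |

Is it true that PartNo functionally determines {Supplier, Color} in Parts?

No

PartNo=25: rows 1, 2, 6, 7, 10 → {Supplier,Color} takes values {(7, delta), (6, alpha)} — violation
PartNo=23: rows 3, 4, 5, 8, 9, 11 → {Supplier,Color} = (5, kappa), (5, kappa), (5, kappa), (5, kappa), (5, kappa), (5, kappa) ✓
Two rows agree on PartNo but differ on {Supplier, Color}, so PartNo -> {Supplier, Color} does not hold.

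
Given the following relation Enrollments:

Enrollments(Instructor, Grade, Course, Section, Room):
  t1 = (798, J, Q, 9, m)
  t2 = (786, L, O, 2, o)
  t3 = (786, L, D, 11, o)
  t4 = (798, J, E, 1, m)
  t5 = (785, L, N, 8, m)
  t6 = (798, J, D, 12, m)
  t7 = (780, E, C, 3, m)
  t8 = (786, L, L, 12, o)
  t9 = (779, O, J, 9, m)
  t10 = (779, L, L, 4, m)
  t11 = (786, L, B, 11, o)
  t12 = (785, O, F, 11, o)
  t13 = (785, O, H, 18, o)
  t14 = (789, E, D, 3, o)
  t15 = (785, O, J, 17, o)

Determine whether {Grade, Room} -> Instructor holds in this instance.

No

(Grade=J, Room=m): rows 1, 4, 6 → Instructor = 798, 798, 798 ✓
(Grade=L, Room=o): rows 2, 3, 8, 11 → Instructor = 786, 786, 786, 786 ✓
(Grade=L, Room=m): rows 5, 10 → Instructor takes values {785, 779} — violation
(Grade=E, Room=m): row 7 → Instructor = 780 ✓
(Grade=O, Room=m): row 9 → Instructor = 779 ✓
(Grade=O, Room=o): rows 12, 13, 15 → Instructor = 785, 785, 785 ✓
(Grade=E, Room=o): row 14 → Instructor = 789 ✓
Two rows agree on {Grade, Room} but differ on Instructor, so {Grade, Room} -> Instructor does not hold.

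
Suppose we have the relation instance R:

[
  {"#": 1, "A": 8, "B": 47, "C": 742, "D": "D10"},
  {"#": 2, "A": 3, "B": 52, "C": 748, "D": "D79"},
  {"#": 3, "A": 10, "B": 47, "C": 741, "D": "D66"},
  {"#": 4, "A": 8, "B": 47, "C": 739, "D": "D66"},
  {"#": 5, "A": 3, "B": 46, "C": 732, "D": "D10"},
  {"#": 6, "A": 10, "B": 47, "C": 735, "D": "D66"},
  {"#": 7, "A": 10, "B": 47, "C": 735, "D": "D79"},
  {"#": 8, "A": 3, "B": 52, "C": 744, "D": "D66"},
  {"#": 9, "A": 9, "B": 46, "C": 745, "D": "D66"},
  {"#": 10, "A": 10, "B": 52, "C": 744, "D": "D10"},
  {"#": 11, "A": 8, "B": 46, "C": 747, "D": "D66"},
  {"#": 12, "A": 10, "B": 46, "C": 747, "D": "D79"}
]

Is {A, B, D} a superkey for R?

No

Rows 3 and 6 have the same {A, B, D} value (A=10, B=47, D=D66) but are distinct tuples, so {A, B, D} does not determine every attribute — not a superkey.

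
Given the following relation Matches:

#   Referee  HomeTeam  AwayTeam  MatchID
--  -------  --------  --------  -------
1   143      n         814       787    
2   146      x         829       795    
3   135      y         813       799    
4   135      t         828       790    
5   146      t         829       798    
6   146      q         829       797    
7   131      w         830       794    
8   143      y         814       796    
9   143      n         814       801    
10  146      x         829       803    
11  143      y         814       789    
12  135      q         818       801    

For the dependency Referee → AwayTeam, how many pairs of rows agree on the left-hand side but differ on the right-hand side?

3

Referee=143: all 4 rows agree on AwayTeam — 0 pairs.
Referee=146: all 4 rows agree on AwayTeam — 0 pairs.
Referee=135: violating pairs (3,4), (3,12), (4,12) — 3 pairs.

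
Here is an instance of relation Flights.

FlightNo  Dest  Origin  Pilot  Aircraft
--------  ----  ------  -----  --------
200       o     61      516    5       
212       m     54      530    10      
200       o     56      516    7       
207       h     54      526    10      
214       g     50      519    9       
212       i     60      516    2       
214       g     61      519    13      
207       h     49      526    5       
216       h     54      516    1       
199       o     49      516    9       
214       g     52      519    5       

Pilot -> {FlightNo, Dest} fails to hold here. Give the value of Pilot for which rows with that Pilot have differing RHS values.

516

Pilot=516: 5 rows → {FlightNo,Dest} takes values {(200, o), (212, i), (216, h), (199, o)} — violation
Pilot=530: 1 row → {FlightNo,Dest} = (212, m) ✓
Pilot=526: 2 rows → {FlightNo,Dest} = (207, h), (207, h) ✓
Pilot=519: 3 rows → {FlightNo,Dest} = (214, g), (214, g), (214, g) ✓
The only Pilot value with inconsistent RHS is Pilot=516.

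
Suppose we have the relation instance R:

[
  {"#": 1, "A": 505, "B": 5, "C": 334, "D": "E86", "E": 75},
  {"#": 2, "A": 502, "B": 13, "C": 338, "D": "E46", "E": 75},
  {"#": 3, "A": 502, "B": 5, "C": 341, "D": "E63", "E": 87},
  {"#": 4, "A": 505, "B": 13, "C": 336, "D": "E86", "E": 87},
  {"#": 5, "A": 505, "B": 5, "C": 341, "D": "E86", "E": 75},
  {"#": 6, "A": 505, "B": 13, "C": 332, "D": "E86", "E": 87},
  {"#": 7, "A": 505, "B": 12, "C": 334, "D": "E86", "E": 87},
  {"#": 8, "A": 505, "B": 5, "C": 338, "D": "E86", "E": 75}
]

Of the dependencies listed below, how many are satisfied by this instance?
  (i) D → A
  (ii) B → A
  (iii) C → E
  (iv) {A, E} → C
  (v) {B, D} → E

2

(i) D → A: every LHS value maps to a single RHS value — holds.
(ii) B → A: B=5: rows 1, 3, 5, 8 → A takes values {505, 502} — violation; B=13: rows 2, 4, 6 → A takes values {502, 505} — violation — fails.
(iii) C → E: C=334: rows 1, 7 → E takes values {75, 87} — violation; C=341: rows 3, 5 → E takes values {87, 75} — violation — fails.
(iv) {A, E} → C: (A=505, E=75): rows 1, 5, 8 → C takes values {334, 341, 338} — violation; (A=505, E=87): rows 4, 6, 7 → C takes values {336, 332, 334} — violation — fails.
(v) {B, D} → E: every LHS value maps to a single RHS value — holds.
2 of the 5 dependencies hold.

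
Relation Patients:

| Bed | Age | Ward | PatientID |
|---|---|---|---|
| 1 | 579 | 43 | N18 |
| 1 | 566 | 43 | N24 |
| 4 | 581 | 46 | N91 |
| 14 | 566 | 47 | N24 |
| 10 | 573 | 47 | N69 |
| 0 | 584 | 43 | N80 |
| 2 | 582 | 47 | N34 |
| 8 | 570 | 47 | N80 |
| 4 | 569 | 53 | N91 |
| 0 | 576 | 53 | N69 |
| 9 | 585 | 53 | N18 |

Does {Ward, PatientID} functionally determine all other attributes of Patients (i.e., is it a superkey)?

Yes

All 11 rows have distinct {Ward, PatientID} values, so {Ward, PatientID} → (all attributes) holds and {Ward, PatientID} is a superkey.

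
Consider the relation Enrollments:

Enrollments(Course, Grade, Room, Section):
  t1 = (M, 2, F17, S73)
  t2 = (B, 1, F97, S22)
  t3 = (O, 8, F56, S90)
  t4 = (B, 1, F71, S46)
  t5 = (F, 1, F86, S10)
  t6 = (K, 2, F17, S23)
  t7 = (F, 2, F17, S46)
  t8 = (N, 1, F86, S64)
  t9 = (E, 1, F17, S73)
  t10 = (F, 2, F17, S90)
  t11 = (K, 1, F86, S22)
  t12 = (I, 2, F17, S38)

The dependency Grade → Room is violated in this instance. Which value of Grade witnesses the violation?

Grade=2: rows 1, 6, 7, 10, 12 → Room = F17, F17, F17, F17, F17 ✓
Grade=1: rows 2, 4, 5, 8, 9, 11 → Room takes values {F97, F71, F86, F17} — violation
Grade=8: row 3 → Room = F56 ✓
The only Grade value with inconsistent Room is Grade=1.

1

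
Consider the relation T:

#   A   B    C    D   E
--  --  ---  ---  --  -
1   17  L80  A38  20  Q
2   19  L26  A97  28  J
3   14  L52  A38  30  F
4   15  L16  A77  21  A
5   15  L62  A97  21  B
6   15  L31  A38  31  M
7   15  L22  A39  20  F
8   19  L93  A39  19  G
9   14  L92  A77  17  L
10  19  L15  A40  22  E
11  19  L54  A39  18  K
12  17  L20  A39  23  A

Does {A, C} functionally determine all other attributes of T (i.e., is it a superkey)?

Rows 8 and 11 have the same {A, C} value (A=19, C=A39) but are distinct tuples, so {A, C} does not determine every attribute — not a superkey.

No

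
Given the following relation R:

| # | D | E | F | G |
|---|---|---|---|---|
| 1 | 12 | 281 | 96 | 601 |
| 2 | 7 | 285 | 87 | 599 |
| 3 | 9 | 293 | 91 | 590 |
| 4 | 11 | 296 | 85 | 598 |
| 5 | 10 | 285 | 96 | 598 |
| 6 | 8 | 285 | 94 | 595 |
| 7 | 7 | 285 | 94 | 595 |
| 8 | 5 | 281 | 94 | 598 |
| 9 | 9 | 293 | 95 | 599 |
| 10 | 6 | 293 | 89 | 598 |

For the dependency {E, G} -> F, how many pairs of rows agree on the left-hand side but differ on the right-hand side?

(E=285, G=595): all 2 rows agree on F — 0 pairs.

0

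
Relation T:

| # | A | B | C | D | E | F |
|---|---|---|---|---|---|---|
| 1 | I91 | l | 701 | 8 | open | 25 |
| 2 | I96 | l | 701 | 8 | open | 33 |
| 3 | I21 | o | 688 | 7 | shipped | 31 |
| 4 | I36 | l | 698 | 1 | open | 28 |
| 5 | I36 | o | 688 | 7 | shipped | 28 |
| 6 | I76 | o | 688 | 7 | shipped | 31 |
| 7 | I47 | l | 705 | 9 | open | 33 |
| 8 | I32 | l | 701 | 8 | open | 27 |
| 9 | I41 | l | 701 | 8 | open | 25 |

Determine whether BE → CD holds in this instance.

No

(B=l, E=open): rows 1, 2, 4, 7, 8, 9 → {C,D} takes values {(701, 8), (698, 1), (705, 9)} — violation
(B=o, E=shipped): rows 3, 5, 6 → {C,D} = (688, 7), (688, 7), (688, 7) ✓
Two rows agree on BE but differ on CD, so BE → CD does not hold.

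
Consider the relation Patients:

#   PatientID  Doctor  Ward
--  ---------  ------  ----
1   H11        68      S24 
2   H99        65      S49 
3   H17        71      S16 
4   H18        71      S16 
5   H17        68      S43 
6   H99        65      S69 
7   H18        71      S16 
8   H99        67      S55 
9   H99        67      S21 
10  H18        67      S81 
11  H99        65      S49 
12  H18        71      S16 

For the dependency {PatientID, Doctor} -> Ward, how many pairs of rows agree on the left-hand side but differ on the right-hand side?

3

(PatientID=H99, Doctor=65): violating pairs (2,6), (6,11) — 2 pairs.
(PatientID=H18, Doctor=71): all 3 rows agree on Ward — 0 pairs.
(PatientID=H99, Doctor=67): violating pairs (8,9) — 1 pair.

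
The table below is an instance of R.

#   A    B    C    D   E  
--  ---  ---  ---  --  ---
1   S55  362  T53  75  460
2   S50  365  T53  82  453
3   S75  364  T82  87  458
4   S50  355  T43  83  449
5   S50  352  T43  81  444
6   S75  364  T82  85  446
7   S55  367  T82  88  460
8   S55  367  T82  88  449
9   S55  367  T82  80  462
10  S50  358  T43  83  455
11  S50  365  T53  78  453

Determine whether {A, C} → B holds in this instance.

No

(A=S55, C=T53): row 1 → B = 362 ✓
(A=S50, C=T53): rows 2, 11 → B = 365, 365 ✓
(A=S75, C=T82): rows 3, 6 → B = 364, 364 ✓
(A=S50, C=T43): rows 4, 5, 10 → B takes values {355, 352, 358} — violation
(A=S55, C=T82): rows 7, 8, 9 → B = 367, 367, 367 ✓
Two rows agree on {A, C} but differ on B, so {A, C} → B does not hold.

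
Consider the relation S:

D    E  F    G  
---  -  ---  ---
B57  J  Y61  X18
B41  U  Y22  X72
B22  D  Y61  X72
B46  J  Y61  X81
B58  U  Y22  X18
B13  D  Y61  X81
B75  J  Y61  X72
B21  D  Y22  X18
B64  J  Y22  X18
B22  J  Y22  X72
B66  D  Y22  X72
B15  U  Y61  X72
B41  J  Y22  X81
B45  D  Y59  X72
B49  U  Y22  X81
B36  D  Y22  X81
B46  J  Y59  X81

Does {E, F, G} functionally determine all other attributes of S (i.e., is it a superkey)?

All 17 rows have distinct {E, F, G} values, so {E, F, G} → (all attributes) holds and {E, F, G} is a superkey.

Yes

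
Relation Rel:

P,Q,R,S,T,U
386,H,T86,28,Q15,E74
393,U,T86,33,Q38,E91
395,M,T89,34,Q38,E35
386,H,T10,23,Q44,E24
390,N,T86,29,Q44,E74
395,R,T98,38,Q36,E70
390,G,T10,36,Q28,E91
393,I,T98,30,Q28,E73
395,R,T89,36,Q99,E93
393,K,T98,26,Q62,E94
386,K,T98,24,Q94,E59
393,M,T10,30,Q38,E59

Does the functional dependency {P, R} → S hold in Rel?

No

(P=386, R=T86): 1 row → S = 28 ✓
(P=393, R=T86): 1 row → S = 33 ✓
(P=395, R=T89): 2 rows → S takes values {34, 36} — violation
(P=386, R=T10): 1 row → S = 23 ✓
(P=390, R=T86): 1 row → S = 29 ✓
(P=395, R=T98): 1 row → S = 38 ✓
(P=390, R=T10): 1 row → S = 36 ✓
(P=393, R=T98): 2 rows → S takes values {30, 26} — violation
(P=386, R=T98): 1 row → S = 24 ✓
(P=393, R=T10): 1 row → S = 30 ✓
Two rows agree on {P, R} but differ on S, so {P, R} → S does not hold.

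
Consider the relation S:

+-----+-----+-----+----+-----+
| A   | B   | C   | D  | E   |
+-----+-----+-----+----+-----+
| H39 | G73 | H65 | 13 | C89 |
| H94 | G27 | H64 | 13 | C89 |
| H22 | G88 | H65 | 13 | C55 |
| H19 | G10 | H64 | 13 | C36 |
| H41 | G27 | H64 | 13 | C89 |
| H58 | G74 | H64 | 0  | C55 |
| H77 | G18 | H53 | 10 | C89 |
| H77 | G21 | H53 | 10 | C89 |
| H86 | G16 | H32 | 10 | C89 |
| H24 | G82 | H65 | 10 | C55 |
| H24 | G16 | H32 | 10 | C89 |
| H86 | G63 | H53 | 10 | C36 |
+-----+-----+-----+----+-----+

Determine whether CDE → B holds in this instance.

No

(C=H65, D=13, E=C89): 1 row → B = G73 ✓
(C=H64, D=13, E=C89): 2 rows → B = G27, G27 ✓
(C=H65, D=13, E=C55): 1 row → B = G88 ✓
(C=H64, D=13, E=C36): 1 row → B = G10 ✓
(C=H64, D=0, E=C55): 1 row → B = G74 ✓
(C=H53, D=10, E=C89): 2 rows → B takes values {G18, G21} — violation
(C=H32, D=10, E=C89): 2 rows → B = G16, G16 ✓
(C=H65, D=10, E=C55): 1 row → B = G82 ✓
(C=H53, D=10, E=C36): 1 row → B = G63 ✓
Two rows agree on CDE but differ on B, so CDE → B does not hold.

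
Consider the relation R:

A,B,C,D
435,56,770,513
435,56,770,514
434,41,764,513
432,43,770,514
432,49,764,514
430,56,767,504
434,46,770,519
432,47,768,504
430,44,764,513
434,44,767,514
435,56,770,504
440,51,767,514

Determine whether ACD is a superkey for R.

Yes

All 12 rows have distinct ACD values, so ACD → (all attributes) holds and ACD is a superkey.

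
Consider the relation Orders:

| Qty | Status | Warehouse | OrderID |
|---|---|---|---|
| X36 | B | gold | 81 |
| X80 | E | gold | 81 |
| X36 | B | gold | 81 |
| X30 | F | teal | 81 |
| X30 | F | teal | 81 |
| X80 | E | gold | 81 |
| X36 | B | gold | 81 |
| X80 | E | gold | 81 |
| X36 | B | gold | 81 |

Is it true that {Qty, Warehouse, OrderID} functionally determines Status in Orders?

Yes

(Qty=X36, Warehouse=gold, OrderID=81): 4 rows → Status = B, B, B, B ✓
(Qty=X80, Warehouse=gold, OrderID=81): 3 rows → Status = E, E, E ✓
(Qty=X30, Warehouse=teal, OrderID=81): 2 rows → Status = F, F ✓
Every {Qty, Warehouse, OrderID} value is associated with a single Status value, so {Qty, Warehouse, OrderID} → Status holds.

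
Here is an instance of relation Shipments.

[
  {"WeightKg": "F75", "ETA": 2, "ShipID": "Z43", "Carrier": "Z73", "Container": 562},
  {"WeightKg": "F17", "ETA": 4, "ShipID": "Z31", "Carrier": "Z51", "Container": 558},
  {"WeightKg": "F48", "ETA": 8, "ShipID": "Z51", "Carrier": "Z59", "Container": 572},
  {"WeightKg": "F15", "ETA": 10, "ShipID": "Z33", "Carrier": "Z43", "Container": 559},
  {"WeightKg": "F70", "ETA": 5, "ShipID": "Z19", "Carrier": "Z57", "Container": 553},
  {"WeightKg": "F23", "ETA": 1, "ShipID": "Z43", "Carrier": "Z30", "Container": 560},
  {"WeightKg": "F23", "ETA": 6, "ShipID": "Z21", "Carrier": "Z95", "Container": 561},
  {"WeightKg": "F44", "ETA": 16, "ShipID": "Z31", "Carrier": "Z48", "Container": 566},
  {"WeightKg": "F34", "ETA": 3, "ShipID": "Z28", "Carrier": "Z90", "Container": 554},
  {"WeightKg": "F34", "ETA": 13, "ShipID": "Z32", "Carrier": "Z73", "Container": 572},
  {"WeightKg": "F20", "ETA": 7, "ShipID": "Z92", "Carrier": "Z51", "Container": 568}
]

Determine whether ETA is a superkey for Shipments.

All 11 rows have distinct ETA values, so ETA → (all attributes) holds and ETA is a superkey.

Yes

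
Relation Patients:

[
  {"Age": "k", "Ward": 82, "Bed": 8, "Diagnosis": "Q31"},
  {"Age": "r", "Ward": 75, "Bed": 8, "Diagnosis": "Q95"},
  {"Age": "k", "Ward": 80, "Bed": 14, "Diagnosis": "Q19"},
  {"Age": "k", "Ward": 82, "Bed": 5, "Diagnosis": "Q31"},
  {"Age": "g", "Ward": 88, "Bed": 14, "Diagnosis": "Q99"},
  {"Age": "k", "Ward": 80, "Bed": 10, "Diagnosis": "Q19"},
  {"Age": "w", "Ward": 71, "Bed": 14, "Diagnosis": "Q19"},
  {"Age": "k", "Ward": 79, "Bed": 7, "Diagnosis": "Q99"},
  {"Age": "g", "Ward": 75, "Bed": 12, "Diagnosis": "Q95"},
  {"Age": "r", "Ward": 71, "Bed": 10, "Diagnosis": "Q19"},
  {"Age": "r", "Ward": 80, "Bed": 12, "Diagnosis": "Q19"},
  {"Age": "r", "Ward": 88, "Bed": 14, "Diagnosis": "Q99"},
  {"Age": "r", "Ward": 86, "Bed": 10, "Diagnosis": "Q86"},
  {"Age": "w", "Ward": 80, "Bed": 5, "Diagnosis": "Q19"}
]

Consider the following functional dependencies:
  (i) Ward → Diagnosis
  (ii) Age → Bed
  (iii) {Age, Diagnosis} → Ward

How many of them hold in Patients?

(i) Ward → Diagnosis: every LHS value maps to a single RHS value — holds.
(ii) Age → Bed: Age=k: 5 rows → Bed takes values {8, 14, 5, 10, 7} — violation; Age=r: 5 rows → Bed takes values {8, 10, 12, 14} — violation; Age=g: 2 rows → Bed takes values {14, 12} — violation; Age=w: 2 rows → Bed takes values {14, 5} — violation — fails.
(iii) {Age, Diagnosis} → Ward: (Age=w, Diagnosis=Q19): 2 rows → Ward takes values {71, 80} — violation; (Age=r, Diagnosis=Q19): 2 rows → Ward takes values {71, 80} — violation — fails.
1 of the 3 dependencies holds.

1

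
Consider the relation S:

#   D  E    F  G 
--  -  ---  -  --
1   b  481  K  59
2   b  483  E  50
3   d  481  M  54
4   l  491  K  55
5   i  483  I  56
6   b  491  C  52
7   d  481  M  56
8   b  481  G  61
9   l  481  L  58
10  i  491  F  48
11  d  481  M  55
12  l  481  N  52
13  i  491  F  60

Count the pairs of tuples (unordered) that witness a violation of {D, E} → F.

2

(D=b, E=481): violating pairs (1,8) — 1 pair.
(D=d, E=481): all 3 rows agree on F — 0 pairs.
(D=l, E=481): violating pairs (9,12) — 1 pair.
(D=i, E=491): all 2 rows agree on F — 0 pairs.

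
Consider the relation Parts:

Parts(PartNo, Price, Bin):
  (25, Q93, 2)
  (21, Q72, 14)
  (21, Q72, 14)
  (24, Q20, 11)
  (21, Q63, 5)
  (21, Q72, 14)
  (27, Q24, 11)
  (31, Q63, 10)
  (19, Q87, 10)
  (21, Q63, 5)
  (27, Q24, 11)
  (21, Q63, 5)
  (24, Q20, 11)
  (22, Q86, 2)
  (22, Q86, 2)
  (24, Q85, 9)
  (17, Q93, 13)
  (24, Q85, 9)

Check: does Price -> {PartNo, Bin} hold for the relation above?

Price=Q93: 2 rows → {PartNo,Bin} takes values {(25, 2), (17, 13)} — violation
Price=Q72: 3 rows → {PartNo,Bin} = (21, 14), (21, 14), (21, 14) ✓
Price=Q20: 2 rows → {PartNo,Bin} = (24, 11), (24, 11) ✓
Price=Q63: 4 rows → {PartNo,Bin} takes values {(21, 5), (31, 10)} — violation
Price=Q24: 2 rows → {PartNo,Bin} = (27, 11), (27, 11) ✓
Price=Q87: 1 row → {PartNo,Bin} = (19, 10) ✓
Price=Q86: 2 rows → {PartNo,Bin} = (22, 2), (22, 2) ✓
Price=Q85: 2 rows → {PartNo,Bin} = (24, 9), (24, 9) ✓
Two rows agree on Price but differ on {PartNo, Bin}, so Price -> {PartNo, Bin} does not hold.

No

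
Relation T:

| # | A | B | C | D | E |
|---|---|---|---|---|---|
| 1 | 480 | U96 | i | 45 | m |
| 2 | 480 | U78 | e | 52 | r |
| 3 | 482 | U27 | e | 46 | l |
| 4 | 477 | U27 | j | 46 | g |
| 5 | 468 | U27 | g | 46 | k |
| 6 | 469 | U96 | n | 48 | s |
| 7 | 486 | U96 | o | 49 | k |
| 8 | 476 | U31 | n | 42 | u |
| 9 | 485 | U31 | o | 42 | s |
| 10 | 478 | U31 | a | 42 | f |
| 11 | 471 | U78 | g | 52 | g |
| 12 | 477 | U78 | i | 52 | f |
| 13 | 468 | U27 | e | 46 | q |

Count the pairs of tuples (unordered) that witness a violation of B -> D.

B=U96: violating pairs (1,6), (1,7), (6,7) — 3 pairs.
B=U78: all 3 rows agree on D — 0 pairs.
B=U27: all 4 rows agree on D — 0 pairs.
B=U31: all 3 rows agree on D — 0 pairs.

3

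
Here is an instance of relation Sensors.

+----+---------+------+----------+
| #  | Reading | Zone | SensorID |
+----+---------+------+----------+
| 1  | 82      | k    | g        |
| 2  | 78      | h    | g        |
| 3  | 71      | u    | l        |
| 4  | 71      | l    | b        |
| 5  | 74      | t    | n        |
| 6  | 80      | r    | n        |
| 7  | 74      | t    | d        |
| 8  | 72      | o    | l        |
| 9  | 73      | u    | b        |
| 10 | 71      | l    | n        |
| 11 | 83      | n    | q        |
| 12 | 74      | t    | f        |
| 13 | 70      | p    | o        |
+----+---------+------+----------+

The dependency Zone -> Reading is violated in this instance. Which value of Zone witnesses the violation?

Zone=k: row 1 → Reading = 82 ✓
Zone=h: row 2 → Reading = 78 ✓
Zone=u: rows 3, 9 → Reading takes values {71, 73} — violation
Zone=l: rows 4, 10 → Reading = 71, 71 ✓
Zone=t: rows 5, 7, 12 → Reading = 74, 74, 74 ✓
Zone=r: row 6 → Reading = 80 ✓
Zone=o: row 8 → Reading = 72 ✓
Zone=n: row 11 → Reading = 83 ✓
Zone=p: row 13 → Reading = 70 ✓
The only Zone value with inconsistent Reading is Zone=u.

u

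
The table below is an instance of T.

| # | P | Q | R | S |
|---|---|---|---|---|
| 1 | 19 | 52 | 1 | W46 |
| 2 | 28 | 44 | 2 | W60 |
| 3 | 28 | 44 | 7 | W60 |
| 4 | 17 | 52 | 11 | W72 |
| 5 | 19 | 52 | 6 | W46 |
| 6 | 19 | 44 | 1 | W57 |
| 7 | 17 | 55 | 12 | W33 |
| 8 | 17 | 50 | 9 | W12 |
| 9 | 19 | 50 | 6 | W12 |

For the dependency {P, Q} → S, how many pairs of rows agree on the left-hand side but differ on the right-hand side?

(P=19, Q=52): all 2 rows agree on S — 0 pairs.
(P=28, Q=44): all 2 rows agree on S — 0 pairs.

0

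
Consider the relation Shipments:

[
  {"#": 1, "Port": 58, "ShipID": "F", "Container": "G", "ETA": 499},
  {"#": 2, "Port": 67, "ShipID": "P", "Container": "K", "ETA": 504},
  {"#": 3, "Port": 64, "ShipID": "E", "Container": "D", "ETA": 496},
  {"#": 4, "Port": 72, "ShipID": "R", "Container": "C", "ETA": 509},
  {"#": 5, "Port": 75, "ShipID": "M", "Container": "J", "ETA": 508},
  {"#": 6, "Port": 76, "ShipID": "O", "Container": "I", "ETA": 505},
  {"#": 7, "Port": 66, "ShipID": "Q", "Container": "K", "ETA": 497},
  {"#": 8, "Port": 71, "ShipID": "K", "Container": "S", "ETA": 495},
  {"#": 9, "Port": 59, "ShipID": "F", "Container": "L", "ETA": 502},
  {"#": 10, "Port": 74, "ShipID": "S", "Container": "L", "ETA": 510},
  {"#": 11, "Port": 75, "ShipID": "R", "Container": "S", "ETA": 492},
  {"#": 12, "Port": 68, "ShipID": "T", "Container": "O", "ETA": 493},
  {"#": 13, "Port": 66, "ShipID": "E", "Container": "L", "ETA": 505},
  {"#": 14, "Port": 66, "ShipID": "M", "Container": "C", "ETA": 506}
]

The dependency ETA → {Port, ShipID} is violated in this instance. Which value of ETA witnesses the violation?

ETA=499: row 1 → {Port,ShipID} = (58, F) ✓
ETA=504: row 2 → {Port,ShipID} = (67, P) ✓
ETA=496: row 3 → {Port,ShipID} = (64, E) ✓
ETA=509: row 4 → {Port,ShipID} = (72, R) ✓
ETA=508: row 5 → {Port,ShipID} = (75, M) ✓
ETA=505: rows 6, 13 → {Port,ShipID} takes values {(76, O), (66, E)} — violation
ETA=497: row 7 → {Port,ShipID} = (66, Q) ✓
ETA=495: row 8 → {Port,ShipID} = (71, K) ✓
ETA=502: row 9 → {Port,ShipID} = (59, F) ✓
ETA=510: row 10 → {Port,ShipID} = (74, S) ✓
ETA=492: row 11 → {Port,ShipID} = (75, R) ✓
ETA=493: row 12 → {Port,ShipID} = (68, T) ✓
ETA=506: row 14 → {Port,ShipID} = (66, M) ✓
The only ETA value with inconsistent RHS is ETA=505.

505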